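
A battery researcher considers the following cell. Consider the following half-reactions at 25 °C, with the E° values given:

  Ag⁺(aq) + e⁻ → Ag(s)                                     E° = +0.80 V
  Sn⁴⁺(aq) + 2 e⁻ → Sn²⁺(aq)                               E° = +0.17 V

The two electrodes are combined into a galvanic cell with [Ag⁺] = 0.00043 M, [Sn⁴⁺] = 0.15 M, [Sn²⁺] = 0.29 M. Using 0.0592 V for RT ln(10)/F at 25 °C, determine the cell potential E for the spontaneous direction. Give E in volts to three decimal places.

+0.439 V

Ag⁺/Ag is the cathode (higher E°), Sn⁴⁺/Sn²⁺ the anode: E°cell = +0.80 − (+0.17) = +0.63 V, n = 2.
Overall: 2 Ag⁺(aq) + Sn²⁺(aq) → 2 Ag(s) + Sn⁴⁺(aq)
Q = [Sn⁴⁺] / ([Ag⁺]^2·[Sn²⁺]); log Q = 6.447.
E = E° − (0.0592/n) log Q = +0.63 − (0.0592/2)(6.447) = +0.439 V.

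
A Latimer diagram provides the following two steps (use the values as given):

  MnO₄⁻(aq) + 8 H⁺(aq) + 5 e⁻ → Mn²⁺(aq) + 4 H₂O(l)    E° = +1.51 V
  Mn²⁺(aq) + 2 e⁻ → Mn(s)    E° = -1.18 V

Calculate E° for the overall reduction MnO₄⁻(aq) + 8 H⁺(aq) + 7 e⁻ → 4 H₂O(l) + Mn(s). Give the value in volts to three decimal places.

+0.741 V

Adding the free-energy changes (−nFE°) of the two steps gives −n₃FE°₃ = −n₁FE°₁ − n₂FE°₂.
E°₃ = (5×+1.51 + 2×-1.18) / 7 = (+5.190) / 7 = +0.741 V.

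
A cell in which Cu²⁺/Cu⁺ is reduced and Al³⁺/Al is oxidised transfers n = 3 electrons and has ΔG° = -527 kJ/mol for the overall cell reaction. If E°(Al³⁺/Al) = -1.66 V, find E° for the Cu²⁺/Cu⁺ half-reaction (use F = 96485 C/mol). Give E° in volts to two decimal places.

E°cell = −ΔG°/(nF) = −(-527×10³)/((3)(96485)) = +1.821 V.
Since Cu²⁺/Cu⁺ is the cathode and Al³⁺/Al the anode, E°cell = E°(Cu²⁺/Cu⁺) − E°(Al³⁺/Al).
So E°(Cu²⁺/Cu⁺) = E°cell + E°(Al³⁺/Al) = +1.821 + (-1.66) = +0.16 V.

+0.16 V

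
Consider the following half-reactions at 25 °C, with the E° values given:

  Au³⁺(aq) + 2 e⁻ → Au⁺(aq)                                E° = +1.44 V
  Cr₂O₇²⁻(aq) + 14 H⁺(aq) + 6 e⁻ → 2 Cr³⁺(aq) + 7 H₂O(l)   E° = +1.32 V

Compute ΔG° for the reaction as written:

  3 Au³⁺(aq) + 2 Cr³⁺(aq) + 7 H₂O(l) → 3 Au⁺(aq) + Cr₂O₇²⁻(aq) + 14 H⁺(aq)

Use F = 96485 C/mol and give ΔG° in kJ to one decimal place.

-69.5 kJ

As written, Au³⁺/Au⁺ is reduced (cathode) and Cr₂O₇²⁻/Cr³⁺ is oxidised (anode), so E°cell = (+1.44) − (+1.32) = +0.12 V.
Balancing electrons gives n = 6.
ΔG° = −nFE° = −(6)(96485)(+0.12) = -69,469 J = -69.5 kJ.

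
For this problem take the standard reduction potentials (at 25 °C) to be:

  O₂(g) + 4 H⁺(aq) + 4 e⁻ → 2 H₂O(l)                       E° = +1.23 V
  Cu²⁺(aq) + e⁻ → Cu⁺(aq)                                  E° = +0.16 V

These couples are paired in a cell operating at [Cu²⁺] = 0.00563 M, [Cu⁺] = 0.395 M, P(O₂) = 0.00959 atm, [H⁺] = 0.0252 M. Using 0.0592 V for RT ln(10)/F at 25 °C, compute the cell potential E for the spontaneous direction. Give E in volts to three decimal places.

+1.055 V

O₂/H₂O is the cathode (higher E°), Cu²⁺/Cu⁺ the anode: E°cell = +1.23 − (+0.16) = +1.07 V, n = 4.
Overall: O₂(g) + 4 H⁺(aq) + 4 Cu⁺(aq) → 2 H₂O(l) + 4 Cu²⁺(aq)
Q = [Cu²⁺]^4 / (P(O₂)·[H⁺]^4·[Cu⁺]^4); log Q = 1.028.
E = E° − (0.0592/n) log Q = +1.07 − (0.0592/4)(1.028) = +1.055 V.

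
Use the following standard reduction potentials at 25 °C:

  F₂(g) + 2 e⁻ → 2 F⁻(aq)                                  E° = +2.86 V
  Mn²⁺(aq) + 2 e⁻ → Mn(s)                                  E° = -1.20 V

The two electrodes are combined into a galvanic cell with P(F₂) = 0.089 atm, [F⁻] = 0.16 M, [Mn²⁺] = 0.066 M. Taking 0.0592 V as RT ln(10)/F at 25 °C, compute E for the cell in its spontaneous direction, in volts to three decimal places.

+4.111 V

F₂/F⁻ is the cathode (higher E°), Mn²⁺/Mn the anode: E°cell = +2.86 − (-1.20) = +4.06 V, n = 2.
Overall: F₂(g) + Mn(s) → 2 F⁻(aq) + Mn²⁺(aq)
Q = [F⁻]^2·[Mn²⁺] / (P(F₂)); log Q = -1.722.
E = E° − (0.0592/n) log Q = +4.06 − (0.0592/2)(-1.722) = +4.111 V.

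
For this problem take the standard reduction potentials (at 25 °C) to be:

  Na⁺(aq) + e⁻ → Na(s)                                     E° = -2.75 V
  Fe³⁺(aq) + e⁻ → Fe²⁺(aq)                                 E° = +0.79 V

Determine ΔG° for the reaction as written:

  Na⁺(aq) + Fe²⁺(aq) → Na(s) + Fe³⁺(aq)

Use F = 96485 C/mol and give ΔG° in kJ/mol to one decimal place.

As written, Na⁺/Na is reduced (cathode) and Fe³⁺/Fe²⁺ is oxidised (anode), so E°cell = (-2.75) − (+0.79) = -3.54 V.
Balancing electrons gives n = 1.
ΔG° = −nFE° = −(1)(96485)(-3.54) = 341,557 J = +341.6 kJ/mol.

+341.6 kJ/mol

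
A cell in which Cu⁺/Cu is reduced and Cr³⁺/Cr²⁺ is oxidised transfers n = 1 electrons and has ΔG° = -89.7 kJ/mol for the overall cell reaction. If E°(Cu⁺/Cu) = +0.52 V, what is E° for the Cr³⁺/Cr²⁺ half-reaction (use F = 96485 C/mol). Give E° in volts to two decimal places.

E°cell = −ΔG°/(nF) = −(-89.7×10³)/((1)(96485)) = +0.930 V.
Since Cu⁺/Cu is the cathode and Cr³⁺/Cr²⁺ the anode, E°cell = E°(Cu⁺/Cu) − E°(Cr³⁺/Cr²⁺).
So E°(Cr³⁺/Cr²⁺) = E°(Cu⁺/Cu) − E°cell = (+0.52) − (+0.930) = -0.41 V.

-0.41 V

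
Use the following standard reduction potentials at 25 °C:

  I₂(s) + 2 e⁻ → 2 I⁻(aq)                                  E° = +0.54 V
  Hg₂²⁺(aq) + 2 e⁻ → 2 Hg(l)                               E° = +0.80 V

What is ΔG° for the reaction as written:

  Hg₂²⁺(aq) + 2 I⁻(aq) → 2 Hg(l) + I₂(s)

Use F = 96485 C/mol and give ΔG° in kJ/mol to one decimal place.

-50.2 kJ/mol

As written, Hg₂²⁺/Hg is reduced (cathode) and I₂/I⁻ is oxidised (anode), so E°cell = (+0.80) − (+0.54) = +0.26 V.
Balancing electrons gives n = 2.
ΔG° = −nFE° = −(2)(96485)(+0.26) = -50,172 J = -50.2 kJ/mol.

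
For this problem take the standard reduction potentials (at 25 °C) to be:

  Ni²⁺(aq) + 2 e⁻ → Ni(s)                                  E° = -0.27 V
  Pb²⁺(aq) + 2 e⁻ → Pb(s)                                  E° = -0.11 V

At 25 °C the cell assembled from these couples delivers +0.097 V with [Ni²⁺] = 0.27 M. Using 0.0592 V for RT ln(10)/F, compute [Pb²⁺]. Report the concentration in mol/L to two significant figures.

0.0020 M

Pb²⁺/Pb is the cathode, Ni²⁺/Ni the anode: E°cell = +0.16 V, n = 2.
Overall reaction: Pb²⁺(aq) + Ni(s) → Pb(s) + Ni²⁺(aq); Q = [Ni²⁺]^1/[Pb²⁺]^1.
From E = E° − (0.0592/n) log Q: log Q = (E° − E)·n/0.0592 = (+0.16 − (+0.097))·2/0.0592 = 2.1284.
So 1·log[Pb²⁺] = 1·log(0.27) − log Q = -0.5686 − (2.1284) = -2.6970; [Pb²⁺] = 10^(-2.6970) ≈ 0.0020 M.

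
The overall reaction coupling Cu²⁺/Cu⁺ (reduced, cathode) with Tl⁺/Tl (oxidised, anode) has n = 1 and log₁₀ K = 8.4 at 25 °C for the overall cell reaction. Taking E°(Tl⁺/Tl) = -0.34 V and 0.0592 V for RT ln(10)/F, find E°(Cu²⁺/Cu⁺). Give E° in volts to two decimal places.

E°cell = (0.0592/n)·log K = (0.0592/1)(8.4) = +0.497 V.
Since Cu²⁺/Cu⁺ is the cathode and Tl⁺/Tl the anode, E°cell = E°(Cu²⁺/Cu⁺) − E°(Tl⁺/Tl).
So E°(Cu²⁺/Cu⁺) = E°cell + E°(Tl⁺/Tl) = +0.497 + (-0.34) = +0.16 V.

+0.16 V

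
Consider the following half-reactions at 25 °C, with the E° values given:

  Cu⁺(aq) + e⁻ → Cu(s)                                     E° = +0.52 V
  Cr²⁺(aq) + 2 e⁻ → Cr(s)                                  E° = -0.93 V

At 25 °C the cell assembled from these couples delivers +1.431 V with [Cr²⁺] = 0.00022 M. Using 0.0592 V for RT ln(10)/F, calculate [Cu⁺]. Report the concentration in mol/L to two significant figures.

Cu⁺/Cu is the cathode, Cr²⁺/Cr the anode: E°cell = +1.45 V, n = 2.
Overall reaction: 2 Cu⁺(aq) + Cr(s) → 2 Cu(s) + Cr²⁺(aq); Q = [Cr²⁺]^1/[Cu⁺]^2.
From E = E° − (0.0592/n) log Q: log Q = (E° − E)·n/0.0592 = (+1.45 − (+1.431))·2/0.0592 = 0.6419.
So 2·log[Cu⁺] = 1·log(0.00022) − log Q = -3.6576 − (0.6419) = -4.2995; log[Cu⁺] = -4.2995 / 2 = -2.1498; [Cu⁺] = 10^(-2.1498) ≈ 0.0071 M.

0.0071 M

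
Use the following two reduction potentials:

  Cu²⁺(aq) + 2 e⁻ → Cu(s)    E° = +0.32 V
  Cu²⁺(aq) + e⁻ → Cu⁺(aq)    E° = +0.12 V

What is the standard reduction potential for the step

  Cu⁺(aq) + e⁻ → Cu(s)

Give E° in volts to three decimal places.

+0.520 V

Sequential free energies add, so n₃E°₃ = n₁E°₁ + n₂E°₂.
With n₃ = 2, and the known step contributing 1×(+0.12) V, the unknown satisfies 1·E° = 2×(+0.32) − 1×(+0.12) = +0.520.
E° = +0.520 / 1 = +0.520 V.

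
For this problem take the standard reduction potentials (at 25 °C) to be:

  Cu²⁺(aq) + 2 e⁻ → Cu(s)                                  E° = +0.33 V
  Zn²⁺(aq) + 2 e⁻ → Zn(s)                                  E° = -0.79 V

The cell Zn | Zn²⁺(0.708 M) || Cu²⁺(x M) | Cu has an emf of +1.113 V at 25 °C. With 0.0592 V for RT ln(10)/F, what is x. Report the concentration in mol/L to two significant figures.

0.41 M

Cu²⁺/Cu is the cathode, Zn²⁺/Zn the anode: E°cell = +1.12 V, n = 2.
Overall reaction: Cu²⁺(aq) + Zn(s) → Cu(s) + Zn²⁺(aq); Q = [Zn²⁺]^1/[Cu²⁺]^1.
From E = E° − (0.0592/n) log Q: log Q = (E° − E)·n/0.0592 = (+1.12 − (+1.113))·2/0.0592 = 0.2365.
So 1·log[Cu²⁺] = 1·log(0.708) − log Q = -0.1500 − (0.2365) = -0.3865; [Cu²⁺] = 10^(-0.3865) ≈ 0.41 M.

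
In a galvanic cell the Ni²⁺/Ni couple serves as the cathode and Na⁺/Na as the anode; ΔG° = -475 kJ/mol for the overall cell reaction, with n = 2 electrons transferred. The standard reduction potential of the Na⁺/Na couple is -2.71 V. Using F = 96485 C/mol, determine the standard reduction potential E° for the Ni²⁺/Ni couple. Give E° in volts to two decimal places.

E°cell = −ΔG°/(nF) = −(-475×10³)/((2)(96485)) = +2.462 V.
Since Ni²⁺/Ni is the cathode and Na⁺/Na the anode, E°cell = E°(Ni²⁺/Ni) − E°(Na⁺/Na).
So E°(Ni²⁺/Ni) = E°cell + E°(Na⁺/Na) = +2.462 + (-2.71) = -0.25 V.

-0.25 V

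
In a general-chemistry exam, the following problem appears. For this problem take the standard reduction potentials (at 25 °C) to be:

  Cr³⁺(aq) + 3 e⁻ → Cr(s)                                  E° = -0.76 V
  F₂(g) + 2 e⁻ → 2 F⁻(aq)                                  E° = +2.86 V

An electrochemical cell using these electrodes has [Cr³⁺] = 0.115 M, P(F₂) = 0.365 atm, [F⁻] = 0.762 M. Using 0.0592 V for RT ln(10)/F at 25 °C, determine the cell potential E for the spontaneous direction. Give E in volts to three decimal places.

+3.633 V

F₂/F⁻ is the cathode (higher E°), Cr³⁺/Cr the anode: E°cell = +2.86 − (-0.76) = +3.62 V, n = 6.
Overall: 3 F₂(g) + 2 Cr(s) → 6 F⁻(aq) + 2 Cr³⁺(aq)
Q = [F⁻]^6·[Cr³⁺]^2 / (P(F₂)^3); log Q = -1.274.
E = E° − (0.0592/n) log Q = +3.62 − (0.0592/6)(-1.274) = +3.633 V.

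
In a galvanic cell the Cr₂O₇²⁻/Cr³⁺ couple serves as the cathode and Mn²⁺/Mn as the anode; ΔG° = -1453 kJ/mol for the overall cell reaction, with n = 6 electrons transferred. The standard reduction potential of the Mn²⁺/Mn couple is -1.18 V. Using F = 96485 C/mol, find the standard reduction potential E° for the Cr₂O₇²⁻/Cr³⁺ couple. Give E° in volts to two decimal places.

+1.33 V

E°cell = −ΔG°/(nF) = −(-1453×10³)/((6)(96485)) = +2.510 V.
Since Cr₂O₇²⁻/Cr³⁺ is the cathode and Mn²⁺/Mn the anode, E°cell = E°(Cr₂O₇²⁻/Cr³⁺) − E°(Mn²⁺/Mn).
So E°(Cr₂O₇²⁻/Cr³⁺) = E°cell + E°(Mn²⁺/Mn) = +2.510 + (-1.18) = +1.33 V.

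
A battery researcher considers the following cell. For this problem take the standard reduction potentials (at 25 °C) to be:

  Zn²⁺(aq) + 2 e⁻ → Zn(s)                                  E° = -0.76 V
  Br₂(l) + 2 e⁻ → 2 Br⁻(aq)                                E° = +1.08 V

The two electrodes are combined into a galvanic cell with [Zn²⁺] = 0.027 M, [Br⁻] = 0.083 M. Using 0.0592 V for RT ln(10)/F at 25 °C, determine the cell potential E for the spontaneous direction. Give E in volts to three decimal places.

Br₂/Br⁻ is the cathode (higher E°), Zn²⁺/Zn the anode: E°cell = +1.08 − (-0.76) = +1.84 V, n = 2.
Overall: Br₂(l) + Zn(s) → 2 Br⁻(aq) + Zn²⁺(aq)
Q = [Br⁻]^2·[Zn²⁺]; log Q = -3.730.
E = E° − (0.0592/n) log Q = +1.84 − (0.0592/2)(-3.730) = +1.950 V.

+1.950 V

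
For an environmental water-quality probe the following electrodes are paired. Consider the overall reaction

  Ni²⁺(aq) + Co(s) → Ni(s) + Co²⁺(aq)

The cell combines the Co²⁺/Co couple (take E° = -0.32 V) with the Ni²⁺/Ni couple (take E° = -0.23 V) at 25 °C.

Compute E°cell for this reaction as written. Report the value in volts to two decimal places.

+0.09 V

The Ni²⁺/Ni couple has the higher reduction potential, so it is the cathode; Co²⁺/Co is oxidised at the anode.
E°cell = E°(cathode) − E°(anode) = (-0.23) − (-0.32) = +0.09 V.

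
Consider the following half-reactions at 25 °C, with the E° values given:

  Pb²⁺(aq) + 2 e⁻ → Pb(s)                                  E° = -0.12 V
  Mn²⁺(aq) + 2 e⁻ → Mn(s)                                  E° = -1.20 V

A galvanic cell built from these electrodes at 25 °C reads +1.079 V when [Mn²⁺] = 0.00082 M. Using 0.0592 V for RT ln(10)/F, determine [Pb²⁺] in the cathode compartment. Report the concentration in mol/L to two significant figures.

0.00076 M

Pb²⁺/Pb is the cathode, Mn²⁺/Mn the anode: E°cell = +1.08 V, n = 2.
Overall reaction: Pb²⁺(aq) + Mn(s) → Pb(s) + Mn²⁺(aq); Q = [Mn²⁺]^1/[Pb²⁺]^1.
From E = E° − (0.0592/n) log Q: log Q = (E° − E)·n/0.0592 = (+1.08 − (+1.079))·2/0.0592 = 0.0338.
So 1·log[Pb²⁺] = 1·log(0.00082) − log Q = -3.0862 − (0.0338) = -3.1200; [Pb²⁺] = 10^(-3.1200) ≈ 0.00076 M.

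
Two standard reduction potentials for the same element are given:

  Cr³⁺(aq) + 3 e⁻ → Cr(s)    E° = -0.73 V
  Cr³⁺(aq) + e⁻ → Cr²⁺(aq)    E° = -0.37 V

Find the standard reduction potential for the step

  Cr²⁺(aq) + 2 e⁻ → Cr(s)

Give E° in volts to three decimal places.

-0.910 V

Sequential free energies add, so n₃E°₃ = n₁E°₁ + n₂E°₂.
With n₃ = 3, and the known step contributing 1×(-0.37) V, the unknown satisfies 2·E° = 3×(-0.73) − 1×(-0.37) = -1.820.
E° = -1.820 / 2 = -0.910 V.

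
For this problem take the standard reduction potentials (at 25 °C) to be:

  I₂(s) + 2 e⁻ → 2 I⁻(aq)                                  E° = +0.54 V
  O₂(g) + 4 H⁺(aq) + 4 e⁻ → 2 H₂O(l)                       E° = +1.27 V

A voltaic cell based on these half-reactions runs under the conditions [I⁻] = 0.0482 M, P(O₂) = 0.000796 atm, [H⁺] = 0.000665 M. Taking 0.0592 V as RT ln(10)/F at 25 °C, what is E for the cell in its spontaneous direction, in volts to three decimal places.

+0.418 V

O₂/H₂O is the cathode (higher E°), I₂/I⁻ the anode: E°cell = +1.27 − (+0.54) = +0.73 V, n = 4.
Overall: O₂(g) + 4 H⁺(aq) + 4 I⁻(aq) → 2 H₂O(l) + 2 I₂(s)
Q = 1 / (P(O₂)·[H⁺]^4·[I⁻]^4); log Q = 21.076.
E = E° − (0.0592/n) log Q = +0.73 − (0.0592/4)(21.076) = +0.418 V.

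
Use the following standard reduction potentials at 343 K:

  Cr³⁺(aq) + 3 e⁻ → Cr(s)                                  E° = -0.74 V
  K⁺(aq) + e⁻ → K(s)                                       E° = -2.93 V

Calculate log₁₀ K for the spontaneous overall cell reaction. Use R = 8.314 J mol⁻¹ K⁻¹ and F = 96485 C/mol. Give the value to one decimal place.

96.5

Cathode: Cr³⁺/Cr; anode: K⁺/K. E°cell = (-0.74) − (-2.93) = +2.19 V, with n = 3.
ΔG° = −nFE° = −RT ln K, so ln K = nFE°/(RT) = (3)(96485)(+2.19) / ((8.314)(343)) = 222.291.
log₁₀ K = 222.291 / ln 10 = 96.5.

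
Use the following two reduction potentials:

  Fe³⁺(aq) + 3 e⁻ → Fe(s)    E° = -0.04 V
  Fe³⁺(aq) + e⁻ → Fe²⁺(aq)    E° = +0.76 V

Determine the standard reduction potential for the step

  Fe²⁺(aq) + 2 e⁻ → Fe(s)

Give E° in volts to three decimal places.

-0.440 V

Sequential free energies add, so n₃E°₃ = n₁E°₁ + n₂E°₂.
With n₃ = 3, and the known step contributing 1×(+0.76) V, the unknown satisfies 2·E° = 3×(-0.04) − 1×(+0.76) = -0.880.
E° = -0.880 / 2 = -0.440 V.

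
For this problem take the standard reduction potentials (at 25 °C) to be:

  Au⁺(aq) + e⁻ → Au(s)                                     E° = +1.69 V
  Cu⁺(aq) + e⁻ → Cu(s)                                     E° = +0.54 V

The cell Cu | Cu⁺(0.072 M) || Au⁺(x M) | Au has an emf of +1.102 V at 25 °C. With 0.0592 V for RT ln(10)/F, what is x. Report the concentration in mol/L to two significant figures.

Au⁺/Au is the cathode, Cu⁺/Cu the anode: E°cell = +1.15 V, n = 1.
Overall reaction: Au⁺(aq) + Cu(s) → Au(s) + Cu⁺(aq); Q = [Cu⁺]^1/[Au⁺]^1.
From E = E° − (0.0592/n) log Q: log Q = (E° − E)·n/0.0592 = (+1.15 − (+1.102))·1/0.0592 = 0.8108.
So 1·log[Au⁺] = 1·log(0.072) − log Q = -1.1427 − (0.8108) = -1.9535; [Au⁺] = 10^(-1.9535) ≈ 0.011 M.

0.011 M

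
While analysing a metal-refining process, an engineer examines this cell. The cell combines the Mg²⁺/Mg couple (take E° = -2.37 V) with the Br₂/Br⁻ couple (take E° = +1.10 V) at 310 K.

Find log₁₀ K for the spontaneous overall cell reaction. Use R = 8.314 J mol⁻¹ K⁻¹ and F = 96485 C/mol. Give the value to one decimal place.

Cathode: Br₂/Br⁻; anode: Mg²⁺/Mg. E°cell = (+1.10) − (-2.37) = +3.47 V, with n = 2.
ΔG° = −nFE° = −RT ln K, so ln K = nFE°/(RT) = (2)(96485)(+3.47) / ((8.314)(310)) = 259.805.
log₁₀ K = 259.805 / ln 10 = 112.8.

112.8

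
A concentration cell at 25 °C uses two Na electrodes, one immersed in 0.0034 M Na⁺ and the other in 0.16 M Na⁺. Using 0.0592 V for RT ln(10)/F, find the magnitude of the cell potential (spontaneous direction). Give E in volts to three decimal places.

For a concentration cell E°cell = 0. The 0.16 M side is the cathode (reduction is favoured where [Na⁺] is higher).
With n = 1, E = −(0.0592/1) log([Na⁺]ₐₙ/[Na⁺]꜀ₐₜ) = −(0.0592/1) log(0.0034/0.16) = −(0.0592/1)(-1.673) = +0.099 V.

+0.099 V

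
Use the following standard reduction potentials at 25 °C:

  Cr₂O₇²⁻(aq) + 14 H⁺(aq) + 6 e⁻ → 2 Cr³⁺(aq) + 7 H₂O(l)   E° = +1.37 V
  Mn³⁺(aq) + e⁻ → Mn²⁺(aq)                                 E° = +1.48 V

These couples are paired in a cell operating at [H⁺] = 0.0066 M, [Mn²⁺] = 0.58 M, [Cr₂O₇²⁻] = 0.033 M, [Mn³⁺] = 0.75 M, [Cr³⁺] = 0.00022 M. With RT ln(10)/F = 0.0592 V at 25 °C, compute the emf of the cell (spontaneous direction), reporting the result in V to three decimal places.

Mn³⁺/Mn²⁺ is the cathode (higher E°), Cr₂O₇²⁻/Cr³⁺ the anode: E°cell = +1.48 − (+1.37) = +0.11 V, n = 6.
Overall: 6 Mn³⁺(aq) + 2 Cr³⁺(aq) + 7 H₂O(l) → 6 Mn²⁺(aq) + Cr₂O₇²⁻(aq) + 14 H⁺(aq)
Q = [Mn²⁺]^6·[Cr₂O₇²⁻]·[H⁺]^14 / ([Mn³⁺]^6·[Cr³⁺]^2); log Q = -25.363.
E = E° − (0.0592/n) log Q = +0.11 − (0.0592/6)(-25.363) = +0.360 V.

+0.360 V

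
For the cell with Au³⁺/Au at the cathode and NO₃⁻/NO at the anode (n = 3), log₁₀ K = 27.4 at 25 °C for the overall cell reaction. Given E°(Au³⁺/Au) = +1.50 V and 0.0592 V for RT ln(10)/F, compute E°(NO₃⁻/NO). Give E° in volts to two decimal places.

E°cell = (0.0592/n)·log K = (0.0592/3)(27.4) = +0.541 V.
Since Au³⁺/Au is the cathode and NO₃⁻/NO the anode, E°cell = E°(Au³⁺/Au) − E°(NO₃⁻/NO).
So E°(NO₃⁻/NO) = E°(Au³⁺/Au) − E°cell = (+1.50) − (+0.541) = +0.96 V.

+0.96 V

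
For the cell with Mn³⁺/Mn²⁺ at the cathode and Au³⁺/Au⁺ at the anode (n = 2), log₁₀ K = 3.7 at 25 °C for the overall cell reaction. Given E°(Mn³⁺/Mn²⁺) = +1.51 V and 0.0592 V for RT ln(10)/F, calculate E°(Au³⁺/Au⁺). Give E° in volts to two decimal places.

E°cell = (0.0592/n)·log K = (0.0592/2)(3.7) = +0.110 V.
Since Mn³⁺/Mn²⁺ is the cathode and Au³⁺/Au⁺ the anode, E°cell = E°(Mn³⁺/Mn²⁺) − E°(Au³⁺/Au⁺).
So E°(Au³⁺/Au⁺) = E°(Mn³⁺/Mn²⁺) − E°cell = (+1.51) − (+0.110) = +1.40 V.

+1.40 V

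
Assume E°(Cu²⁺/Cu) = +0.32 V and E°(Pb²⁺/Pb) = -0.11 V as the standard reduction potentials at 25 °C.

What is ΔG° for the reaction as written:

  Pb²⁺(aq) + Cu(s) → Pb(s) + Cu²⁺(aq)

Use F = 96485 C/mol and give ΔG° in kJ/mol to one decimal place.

+83.0 kJ/mol

As written, Pb²⁺/Pb is reduced (cathode) and Cu²⁺/Cu is oxidised (anode), so E°cell = (-0.11) − (+0.32) = -0.43 V.
Balancing electrons gives n = 2.
ΔG° = −nFE° = −(2)(96485)(-0.43) = 82,977 J = +83.0 kJ/mol.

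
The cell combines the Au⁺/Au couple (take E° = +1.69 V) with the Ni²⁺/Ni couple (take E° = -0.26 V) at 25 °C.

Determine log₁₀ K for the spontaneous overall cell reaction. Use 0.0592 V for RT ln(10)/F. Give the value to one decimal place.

65.9

Cathode: Au⁺/Au; anode: Ni²⁺/Ni. E°cell = +1.95 V, n = 2.
log K = nE°cell / 0.0592 = (2)(+1.95) / 0.0592 = 65.9.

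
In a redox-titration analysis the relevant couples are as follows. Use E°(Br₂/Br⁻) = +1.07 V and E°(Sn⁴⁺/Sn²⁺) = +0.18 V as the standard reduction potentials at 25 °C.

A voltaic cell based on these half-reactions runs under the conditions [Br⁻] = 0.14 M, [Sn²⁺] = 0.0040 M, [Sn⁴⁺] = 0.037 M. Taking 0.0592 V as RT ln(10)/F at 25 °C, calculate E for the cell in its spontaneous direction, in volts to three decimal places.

+0.912 V

Br₂/Br⁻ is the cathode (higher E°), Sn⁴⁺/Sn²⁺ the anode: E°cell = +1.07 − (+0.18) = +0.89 V, n = 2.
Overall: Br₂(l) + Sn²⁺(aq) → 2 Br⁻(aq) + Sn⁴⁺(aq)
Q = [Br⁻]^2·[Sn⁴⁺] / ([Sn²⁺]); log Q = -0.742.
E = E° − (0.0592/n) log Q = +0.89 − (0.0592/2)(-0.742) = +0.912 V.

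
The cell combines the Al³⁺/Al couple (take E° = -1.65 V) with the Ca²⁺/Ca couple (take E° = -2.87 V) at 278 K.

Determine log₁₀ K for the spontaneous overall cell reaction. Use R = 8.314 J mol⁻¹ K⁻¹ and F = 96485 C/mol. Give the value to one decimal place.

Cathode: Al³⁺/Al; anode: Ca²⁺/Ca. E°cell = (-1.65) − (-2.87) = +1.22 V, with n = 6.
ΔG° = −nFE° = −RT ln K, so ln K = nFE°/(RT) = (6)(96485)(+1.22) / ((8.314)(278)) = 305.574.
log₁₀ K = 305.574 / ln 10 = 132.7.

132.7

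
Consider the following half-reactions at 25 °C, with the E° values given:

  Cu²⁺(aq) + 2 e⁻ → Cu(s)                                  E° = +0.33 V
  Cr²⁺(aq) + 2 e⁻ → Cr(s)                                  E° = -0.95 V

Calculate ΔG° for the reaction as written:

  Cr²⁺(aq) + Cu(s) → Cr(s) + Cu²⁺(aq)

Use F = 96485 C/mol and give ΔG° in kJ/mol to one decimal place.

As written, Cr²⁺/Cr is reduced (cathode) and Cu²⁺/Cu is oxidised (anode), so E°cell = (-0.95) − (+0.33) = -1.28 V.
Balancing electrons gives n = 2.
ΔG° = −nFE° = −(2)(96485)(-1.28) = 247,002 J = +247.0 kJ/mol.

+247.0 kJ/mol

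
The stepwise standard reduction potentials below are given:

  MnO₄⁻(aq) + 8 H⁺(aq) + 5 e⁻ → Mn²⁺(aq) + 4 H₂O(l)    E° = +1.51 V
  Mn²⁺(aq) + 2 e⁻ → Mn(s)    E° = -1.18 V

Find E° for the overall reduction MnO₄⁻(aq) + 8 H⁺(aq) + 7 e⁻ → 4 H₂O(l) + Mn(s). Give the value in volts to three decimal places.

+0.741 V

Adding the free-energy changes (−nFE°) of the two steps gives −n₃FE°₃ = −n₁FE°₁ − n₂FE°₂.
E°₃ = (5×+1.51 + 2×-1.18) / 7 = (+5.190) / 7 = +0.741 V.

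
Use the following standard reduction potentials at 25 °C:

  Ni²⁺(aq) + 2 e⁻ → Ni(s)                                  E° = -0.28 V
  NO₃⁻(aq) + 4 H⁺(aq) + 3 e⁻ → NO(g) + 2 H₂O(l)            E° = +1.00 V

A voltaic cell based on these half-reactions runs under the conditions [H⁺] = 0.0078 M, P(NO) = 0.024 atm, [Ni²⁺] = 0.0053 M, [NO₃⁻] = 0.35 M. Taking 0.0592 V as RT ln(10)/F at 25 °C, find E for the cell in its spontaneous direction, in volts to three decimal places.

+1.204 V

NO₃⁻/NO is the cathode (higher E°), Ni²⁺/Ni the anode: E°cell = +1.00 − (-0.28) = +1.28 V, n = 6.
Overall: 2 NO₃⁻(aq) + 8 H⁺(aq) + 3 Ni(s) → 2 NO(g) + 4 H₂O(l) + 3 Ni²⁺(aq)
Q = P(NO)^2·[Ni²⁺]^3 / ([NO₃⁻]^2·[H⁺]^8); log Q = 7.708.
E = E° − (0.0592/n) log Q = +1.28 − (0.0592/6)(7.708) = +1.204 V.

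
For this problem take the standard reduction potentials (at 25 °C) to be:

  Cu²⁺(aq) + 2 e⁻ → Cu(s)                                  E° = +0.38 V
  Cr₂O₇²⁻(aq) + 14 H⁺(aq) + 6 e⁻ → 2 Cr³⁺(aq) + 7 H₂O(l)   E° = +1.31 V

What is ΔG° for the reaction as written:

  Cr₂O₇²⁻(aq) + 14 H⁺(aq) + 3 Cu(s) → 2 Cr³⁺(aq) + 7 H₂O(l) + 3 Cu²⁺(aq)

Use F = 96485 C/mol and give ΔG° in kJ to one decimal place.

-538.4 kJ

As written, Cr₂O₇²⁻/Cr³⁺ is reduced (cathode) and Cu²⁺/Cu is oxidised (anode), so E°cell = (+1.31) − (+0.38) = +0.93 V.
Balancing electrons gives n = 6.
ΔG° = −nFE° = −(6)(96485)(+0.93) = -538,386 J = -538.4 kJ.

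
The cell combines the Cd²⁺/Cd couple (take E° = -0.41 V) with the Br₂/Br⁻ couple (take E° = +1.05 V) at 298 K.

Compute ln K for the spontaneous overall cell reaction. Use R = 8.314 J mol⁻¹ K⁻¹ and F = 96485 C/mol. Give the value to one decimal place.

Cathode: Br₂/Br⁻; anode: Cd²⁺/Cd. E°cell = (+1.05) − (-0.41) = +1.46 V, with n = 2.
ΔG° = −nFE° = −RT ln K, so ln K = nFE°/(RT) = (2)(96485)(+1.46) / ((8.314)(298)) = 113.715.

113.7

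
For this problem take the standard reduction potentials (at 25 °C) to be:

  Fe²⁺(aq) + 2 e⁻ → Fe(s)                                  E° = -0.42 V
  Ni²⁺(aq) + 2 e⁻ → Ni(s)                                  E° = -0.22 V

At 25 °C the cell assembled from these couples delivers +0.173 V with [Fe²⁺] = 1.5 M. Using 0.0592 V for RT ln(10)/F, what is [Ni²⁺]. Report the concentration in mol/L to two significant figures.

Ni²⁺/Ni is the cathode, Fe²⁺/Fe the anode: E°cell = +0.20 V, n = 2.
Overall reaction: Ni²⁺(aq) + Fe(s) → Ni(s) + Fe²⁺(aq); Q = [Fe²⁺]^1/[Ni²⁺]^1.
From E = E° − (0.0592/n) log Q: log Q = (E° − E)·n/0.0592 = (+0.20 − (+0.173))·2/0.0592 = 0.9122.
So 1·log[Ni²⁺] = 1·log(1.5) − log Q = 0.1761 − (0.9122) = -0.7361; [Ni²⁺] = 10^(-0.7361) ≈ 0.18 M.

0.18 M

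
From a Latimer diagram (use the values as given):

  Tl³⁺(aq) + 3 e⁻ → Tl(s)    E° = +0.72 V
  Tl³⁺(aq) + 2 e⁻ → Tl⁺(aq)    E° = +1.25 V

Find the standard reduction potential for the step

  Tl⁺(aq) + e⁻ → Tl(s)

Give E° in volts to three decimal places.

-0.340 V

Sequential free energies add, so n₃E°₃ = n₁E°₁ + n₂E°₂.
With n₃ = 3, and the known step contributing 2×(+1.25) V, the unknown satisfies 1·E° = 3×(+0.72) − 2×(+1.25) = -0.340.
E° = -0.340 / 1 = -0.340 V.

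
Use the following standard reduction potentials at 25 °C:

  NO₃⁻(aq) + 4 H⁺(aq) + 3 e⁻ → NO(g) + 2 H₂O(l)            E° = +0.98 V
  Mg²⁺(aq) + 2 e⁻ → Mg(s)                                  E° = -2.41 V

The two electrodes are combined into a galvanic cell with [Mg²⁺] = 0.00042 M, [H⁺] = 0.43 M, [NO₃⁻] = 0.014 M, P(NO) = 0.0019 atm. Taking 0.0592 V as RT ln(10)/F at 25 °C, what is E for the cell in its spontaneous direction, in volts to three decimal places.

NO₃⁻/NO is the cathode (higher E°), Mg²⁺/Mg the anode: E°cell = +0.98 − (-2.41) = +3.39 V, n = 6.
Overall: 2 NO₃⁻(aq) + 8 H⁺(aq) + 3 Mg(s) → 2 NO(g) + 4 H₂O(l) + 3 Mg²⁺(aq)
Q = P(NO)^2·[Mg²⁺]^3 / ([NO₃⁻]^2·[H⁺]^8); log Q = -8.933.
E = E° − (0.0592/n) log Q = +3.39 − (0.0592/6)(-8.933) = +3.478 V.

+3.478 V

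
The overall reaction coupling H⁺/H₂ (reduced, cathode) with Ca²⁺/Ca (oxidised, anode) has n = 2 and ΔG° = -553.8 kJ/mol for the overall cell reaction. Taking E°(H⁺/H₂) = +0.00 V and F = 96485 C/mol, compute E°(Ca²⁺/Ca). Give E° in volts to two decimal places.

-2.87 V

E°cell = −ΔG°/(nF) = −(-553.8×10³)/((2)(96485)) = +2.870 V.
Since H⁺/H₂ is the cathode and Ca²⁺/Ca the anode, E°cell = E°(H⁺/H₂) − E°(Ca²⁺/Ca).
So E°(Ca²⁺/Ca) = E°(H⁺/H₂) − E°cell = (+0.00) − (+2.870) = -2.87 V.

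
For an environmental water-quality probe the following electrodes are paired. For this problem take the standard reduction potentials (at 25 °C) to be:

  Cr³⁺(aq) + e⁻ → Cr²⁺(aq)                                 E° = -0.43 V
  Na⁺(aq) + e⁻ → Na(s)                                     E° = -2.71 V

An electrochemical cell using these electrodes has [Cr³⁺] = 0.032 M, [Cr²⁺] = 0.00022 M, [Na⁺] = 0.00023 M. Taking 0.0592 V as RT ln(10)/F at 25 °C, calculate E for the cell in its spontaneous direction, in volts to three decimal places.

+2.623 V

Cr³⁺/Cr²⁺ is the cathode (higher E°), Na⁺/Na the anode: E°cell = -0.43 − (-2.71) = +2.28 V, n = 1.
Overall: Cr³⁺(aq) + Na(s) → Cr²⁺(aq) + Na⁺(aq)
Q = [Cr²⁺]·[Na⁺] / ([Cr³⁺]); log Q = -5.801.
E = E° − (0.0592/n) log Q = +2.28 − (0.0592/1)(-5.801) = +2.623 V.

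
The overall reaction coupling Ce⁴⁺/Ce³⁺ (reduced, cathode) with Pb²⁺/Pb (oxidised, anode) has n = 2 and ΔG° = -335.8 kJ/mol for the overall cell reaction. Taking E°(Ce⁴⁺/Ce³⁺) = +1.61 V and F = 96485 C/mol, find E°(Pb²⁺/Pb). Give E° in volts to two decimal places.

-0.13 V

E°cell = −ΔG°/(nF) = −(-335.8×10³)/((2)(96485)) = +1.740 V.
Since Ce⁴⁺/Ce³⁺ is the cathode and Pb²⁺/Pb the anode, E°cell = E°(Ce⁴⁺/Ce³⁺) − E°(Pb²⁺/Pb).
So E°(Pb²⁺/Pb) = E°(Ce⁴⁺/Ce³⁺) − E°cell = (+1.61) − (+1.740) = -0.13 V.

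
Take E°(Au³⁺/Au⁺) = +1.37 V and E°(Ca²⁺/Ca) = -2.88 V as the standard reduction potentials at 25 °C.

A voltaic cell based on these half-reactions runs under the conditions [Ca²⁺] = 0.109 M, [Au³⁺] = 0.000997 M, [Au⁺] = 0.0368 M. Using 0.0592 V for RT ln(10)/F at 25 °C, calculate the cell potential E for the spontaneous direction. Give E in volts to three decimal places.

+4.232 V

Au³⁺/Au⁺ is the cathode (higher E°), Ca²⁺/Ca the anode: E°cell = +1.37 − (-2.88) = +4.25 V, n = 2.
Overall: Au³⁺(aq) + Ca(s) → Au⁺(aq) + Ca²⁺(aq)
Q = [Au⁺]·[Ca²⁺] / ([Au³⁺]); log Q = 0.605.
E = E° − (0.0592/n) log Q = +4.25 − (0.0592/2)(0.605) = +4.232 V.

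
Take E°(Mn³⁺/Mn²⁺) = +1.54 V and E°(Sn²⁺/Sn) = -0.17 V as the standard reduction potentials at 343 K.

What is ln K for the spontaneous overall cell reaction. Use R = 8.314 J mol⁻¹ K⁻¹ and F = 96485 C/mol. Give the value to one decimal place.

115.7

Cathode: Mn³⁺/Mn²⁺; anode: Sn²⁺/Sn. E°cell = (+1.54) − (-0.17) = +1.71 V, with n = 2.
ΔG° = −nFE° = −RT ln K, so ln K = nFE°/(RT) = (2)(96485)(+1.71) / ((8.314)(343)) = 115.713.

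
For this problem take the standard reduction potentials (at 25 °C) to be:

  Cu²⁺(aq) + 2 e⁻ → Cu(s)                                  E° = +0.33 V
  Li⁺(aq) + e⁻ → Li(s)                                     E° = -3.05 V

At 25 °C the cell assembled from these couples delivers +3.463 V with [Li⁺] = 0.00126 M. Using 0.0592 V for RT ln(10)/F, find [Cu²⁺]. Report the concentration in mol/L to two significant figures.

Cu²⁺/Cu is the cathode, Li⁺/Li the anode: E°cell = +3.38 V, n = 2.
Overall reaction: Cu²⁺(aq) + 2 Li(s) → Cu(s) + 2 Li⁺(aq); Q = [Li⁺]^2/[Cu²⁺]^1.
From E = E° − (0.0592/n) log Q: log Q = (E° − E)·n/0.0592 = (+3.38 − (+3.463))·2/0.0592 = -2.8041.
So 1·log[Cu²⁺] = 2·log(0.00126) − log Q = -5.7993 − (-2.8041) = -2.9952; [Cu²⁺] = 10^(-2.9952) ≈ 0.0010 M.

0.0010 M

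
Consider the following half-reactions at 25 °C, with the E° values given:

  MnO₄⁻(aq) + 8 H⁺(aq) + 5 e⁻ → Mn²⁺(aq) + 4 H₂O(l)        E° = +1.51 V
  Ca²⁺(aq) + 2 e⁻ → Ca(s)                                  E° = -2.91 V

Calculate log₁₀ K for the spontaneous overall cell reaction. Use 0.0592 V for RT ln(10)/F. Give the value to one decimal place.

746.6

Cathode: MnO₄⁻/Mn²⁺; anode: Ca²⁺/Ca. E°cell = +4.42 V, n = 10.
log K = nE°cell / 0.0592 = (10)(+4.42) / 0.0592 = 746.6.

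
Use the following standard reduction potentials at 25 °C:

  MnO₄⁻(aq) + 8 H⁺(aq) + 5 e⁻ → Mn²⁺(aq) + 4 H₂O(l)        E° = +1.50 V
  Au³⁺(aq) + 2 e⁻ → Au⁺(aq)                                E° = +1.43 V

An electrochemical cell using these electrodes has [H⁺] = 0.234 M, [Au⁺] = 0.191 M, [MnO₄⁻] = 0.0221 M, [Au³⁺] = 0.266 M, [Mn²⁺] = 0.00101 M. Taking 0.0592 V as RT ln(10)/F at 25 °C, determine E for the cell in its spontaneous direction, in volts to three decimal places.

MnO₄⁻/Mn²⁺ is the cathode (higher E°), Au³⁺/Au⁺ the anode: E°cell = +1.50 − (+1.43) = +0.07 V, n = 10.
Overall: 2 MnO₄⁻(aq) + 16 H⁺(aq) + 5 Au⁺(aq) → 2 Mn²⁺(aq) + 8 H₂O(l) + 5 Au³⁺(aq)
Q = [Mn²⁺]^2·[Au³⁺]^5 / ([MnO₄⁻]^2·[H⁺]^16·[Au⁺]^5); log Q = 8.132.
E = E° − (0.0592/n) log Q = +0.07 − (0.0592/10)(8.132) = +0.022 V.

+0.022 V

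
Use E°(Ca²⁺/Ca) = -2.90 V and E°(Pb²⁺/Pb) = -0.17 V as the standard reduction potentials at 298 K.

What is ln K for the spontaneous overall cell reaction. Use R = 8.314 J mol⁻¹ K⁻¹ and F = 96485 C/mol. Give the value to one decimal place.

Cathode: Pb²⁺/Pb; anode: Ca²⁺/Ca. E°cell = (-0.17) − (-2.90) = +2.73 V, with n = 2.
ΔG° = −nFE° = −RT ln K, so ln K = nFE°/(RT) = (2)(96485)(+2.73) / ((8.314)(298)) = 212.631.

212.6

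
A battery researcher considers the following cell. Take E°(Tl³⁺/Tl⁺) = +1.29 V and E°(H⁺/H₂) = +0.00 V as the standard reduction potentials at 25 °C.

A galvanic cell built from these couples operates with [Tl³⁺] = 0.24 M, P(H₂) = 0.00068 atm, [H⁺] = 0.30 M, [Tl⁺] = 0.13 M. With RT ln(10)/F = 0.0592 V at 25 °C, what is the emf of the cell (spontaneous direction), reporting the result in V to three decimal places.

Tl³⁺/Tl⁺ is the cathode (higher E°), H⁺/H₂ the anode: E°cell = +1.29 − (+0.00) = +1.29 V, n = 2.
Overall: Tl³⁺(aq) + H₂(g) → Tl⁺(aq) + 2 H⁺(aq)
Q = [Tl⁺]·[H⁺]^2 / ([Tl³⁺]·P(H₂)); log Q = 1.855.
E = E° − (0.0592/n) log Q = +1.29 − (0.0592/2)(1.855) = +1.235 V.

+1.235 V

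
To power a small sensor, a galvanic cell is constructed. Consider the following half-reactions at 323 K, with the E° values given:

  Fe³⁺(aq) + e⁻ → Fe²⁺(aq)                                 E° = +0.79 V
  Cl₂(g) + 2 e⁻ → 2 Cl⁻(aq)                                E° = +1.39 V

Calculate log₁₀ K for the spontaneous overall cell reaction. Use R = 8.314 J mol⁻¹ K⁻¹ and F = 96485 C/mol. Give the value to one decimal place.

Cathode: Cl₂/Cl⁻; anode: Fe³⁺/Fe²⁺. E°cell = (+1.39) − (+0.79) = +0.60 V, with n = 2.
ΔG° = −nFE° = −RT ln K, so ln K = nFE°/(RT) = (2)(96485)(+0.60) / ((8.314)(323)) = 43.115.
log₁₀ K = 43.115 / ln 10 = 18.7.

18.7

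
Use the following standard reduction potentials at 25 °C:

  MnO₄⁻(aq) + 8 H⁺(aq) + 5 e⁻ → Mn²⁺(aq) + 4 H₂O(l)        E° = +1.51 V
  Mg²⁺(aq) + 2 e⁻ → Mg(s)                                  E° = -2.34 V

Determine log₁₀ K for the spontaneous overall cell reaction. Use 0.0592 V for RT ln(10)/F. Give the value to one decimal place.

650.3

Cathode: MnO₄⁻/Mn²⁺; anode: Mg²⁺/Mg. E°cell = +3.85 V, n = 10.
log K = nE°cell / 0.0592 = (10)(+3.85) / 0.0592 = 650.3.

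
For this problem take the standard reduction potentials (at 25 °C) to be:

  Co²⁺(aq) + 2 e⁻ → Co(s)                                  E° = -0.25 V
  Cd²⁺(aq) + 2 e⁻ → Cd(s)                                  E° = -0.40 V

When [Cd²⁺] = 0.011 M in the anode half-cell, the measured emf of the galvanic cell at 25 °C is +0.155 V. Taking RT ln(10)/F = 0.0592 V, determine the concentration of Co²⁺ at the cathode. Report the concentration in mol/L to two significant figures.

0.016 M

Co²⁺/Co is the cathode, Cd²⁺/Cd the anode: E°cell = +0.15 V, n = 2.
Overall reaction: Co²⁺(aq) + Cd(s) → Co(s) + Cd²⁺(aq); Q = [Cd²⁺]^1/[Co²⁺]^1.
From E = E° − (0.0592/n) log Q: log Q = (E° − E)·n/0.0592 = (+0.15 − (+0.155))·2/0.0592 = -0.1689.
So 1·log[Co²⁺] = 1·log(0.011) − log Q = -1.9586 − (-0.1689) = -1.7897; [Co²⁺] = 10^(-1.7897) ≈ 0.016 M.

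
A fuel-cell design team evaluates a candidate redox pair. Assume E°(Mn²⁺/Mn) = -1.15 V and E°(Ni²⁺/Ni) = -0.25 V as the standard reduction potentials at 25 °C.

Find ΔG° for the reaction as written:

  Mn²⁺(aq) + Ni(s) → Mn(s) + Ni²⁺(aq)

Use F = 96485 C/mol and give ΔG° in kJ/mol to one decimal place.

+173.7 kJ/mol

As written, Mn²⁺/Mn is reduced (cathode) and Ni²⁺/Ni is oxidised (anode), so E°cell = (-1.15) − (-0.25) = -0.90 V.
Balancing electrons gives n = 2.
ΔG° = −nFE° = −(2)(96485)(-0.90) = 173,673 J = +173.7 kJ/mol.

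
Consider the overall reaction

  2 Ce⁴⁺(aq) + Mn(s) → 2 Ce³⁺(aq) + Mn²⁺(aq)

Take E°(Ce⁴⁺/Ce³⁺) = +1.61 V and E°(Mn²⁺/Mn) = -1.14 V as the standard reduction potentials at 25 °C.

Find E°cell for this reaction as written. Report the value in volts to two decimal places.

The Ce⁴⁺/Ce³⁺ couple has the higher reduction potential, so it is the cathode; Mn²⁺/Mn is oxidised at the anode.
E°cell = E°(cathode) − E°(anode) = (+1.61) − (-1.14) = +2.75 V.
Since E°cell > 0, the reaction is spontaneous under standard conditions.

+2.75 V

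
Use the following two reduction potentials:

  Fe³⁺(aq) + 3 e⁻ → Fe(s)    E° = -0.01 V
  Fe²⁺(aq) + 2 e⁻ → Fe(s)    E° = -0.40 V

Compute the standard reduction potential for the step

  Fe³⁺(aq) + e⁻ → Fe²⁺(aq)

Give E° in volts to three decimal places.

Sequential free energies add, so n₃E°₃ = n₁E°₁ + n₂E°₂.
With n₃ = 3, and the known step contributing 2×(-0.40) V, the unknown satisfies 1·E° = 3×(-0.01) − 2×(-0.40) = +0.770.
E° = +0.770 / 1 = +0.770 V.

+0.770 V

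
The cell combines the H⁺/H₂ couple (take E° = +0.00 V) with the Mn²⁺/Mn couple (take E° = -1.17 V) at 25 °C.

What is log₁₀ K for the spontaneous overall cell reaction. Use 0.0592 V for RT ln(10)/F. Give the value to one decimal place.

39.5

Cathode: H⁺/H₂; anode: Mn²⁺/Mn. E°cell = +1.17 V, n = 2.
log K = nE°cell / 0.0592 = (2)(+1.17) / 0.0592 = 39.5.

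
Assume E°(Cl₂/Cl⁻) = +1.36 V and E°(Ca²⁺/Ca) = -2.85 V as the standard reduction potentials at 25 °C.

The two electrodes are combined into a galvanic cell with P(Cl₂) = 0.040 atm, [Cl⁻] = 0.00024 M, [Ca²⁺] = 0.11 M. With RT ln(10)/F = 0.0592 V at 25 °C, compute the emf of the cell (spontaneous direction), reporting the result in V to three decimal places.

Cl₂/Cl⁻ is the cathode (higher E°), Ca²⁺/Ca the anode: E°cell = +1.36 − (-2.85) = +4.21 V, n = 2.
Overall: Cl₂(g) + Ca(s) → 2 Cl⁻(aq) + Ca²⁺(aq)
Q = [Cl⁻]^2·[Ca²⁺] / (P(Cl₂)); log Q = -6.800.
E = E° − (0.0592/n) log Q = +4.21 − (0.0592/2)(-6.800) = +4.411 V.

+4.411 V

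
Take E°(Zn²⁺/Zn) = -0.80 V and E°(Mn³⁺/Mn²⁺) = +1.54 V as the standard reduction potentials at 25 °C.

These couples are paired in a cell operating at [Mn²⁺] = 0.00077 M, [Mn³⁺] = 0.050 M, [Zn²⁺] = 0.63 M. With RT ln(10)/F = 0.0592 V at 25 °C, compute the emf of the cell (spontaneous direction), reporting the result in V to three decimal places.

+2.453 V

Mn³⁺/Mn²⁺ is the cathode (higher E°), Zn²⁺/Zn the anode: E°cell = +1.54 − (-0.80) = +2.34 V, n = 2.
Overall: 2 Mn³⁺(aq) + Zn(s) → 2 Mn²⁺(aq) + Zn²⁺(aq)
Q = [Mn²⁺]^2·[Zn²⁺] / ([Mn³⁺]^2); log Q = -3.826.
E = E° − (0.0592/n) log Q = +2.34 − (0.0592/2)(-3.826) = +2.453 V.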